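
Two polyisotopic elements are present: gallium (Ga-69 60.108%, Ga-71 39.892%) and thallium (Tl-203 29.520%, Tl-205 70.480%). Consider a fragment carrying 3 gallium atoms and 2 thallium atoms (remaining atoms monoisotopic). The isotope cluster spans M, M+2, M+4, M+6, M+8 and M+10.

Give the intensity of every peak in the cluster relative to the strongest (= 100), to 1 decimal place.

5.6 : 37.7 : 92.1 : 100.0 : 49.7 : 9.3

Gallium pattern (n=3): 0.2171685 : 0.432386 : 0.2869625 : 0.063483
Thallium pattern (n=2): 0.08714304 : 0.41611392 : 0.49674304
Convolve the two distributions (both contribute in 2-u steps):
  M: 0.2171685×0.08714304 = 0.018925
  M+2: 0.2171685×0.41611392 + 0.432386×0.08714304 = 0.128046
  M+4: 0.2171685×0.49674304 + 0.432386×0.41611392 + 0.2869625×0.08714304 = 0.312806
  M+6: 0.432386×0.49674304 + 0.2869625×0.41611392 + 0.063483×0.08714304 = 0.339726
  M+8: 0.2869625×0.49674304 + 0.063483×0.41611392 = 0.168963
  M+10: 0.063483×0.49674304 = 0.031535
Scale to base peak (0.339726) = 100: 5.6 : 37.7 : 92.1 : 100.0 : 49.7 : 9.3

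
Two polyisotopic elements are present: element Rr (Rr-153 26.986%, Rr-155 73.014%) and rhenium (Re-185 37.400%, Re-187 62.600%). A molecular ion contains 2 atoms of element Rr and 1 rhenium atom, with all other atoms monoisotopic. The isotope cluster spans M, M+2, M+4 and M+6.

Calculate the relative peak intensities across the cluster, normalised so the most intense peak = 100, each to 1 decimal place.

6.1 : 43.3 : 100.0 : 74.8

Element Rr pattern (n=2): 0.07282442 : 0.39407116 : 0.53310442
Rhenium pattern (n=1): 0.3740 : 0.6260
Convolve the two distributions (both contribute in 2-u steps):
  M: 0.07282442×0.3740 = 0.027236
  M+2: 0.07282442×0.6260 + 0.39407116×0.3740 = 0.192971
  M+4: 0.39407116×0.6260 + 0.53310442×0.3740 = 0.446070
  M+6: 0.53310442×0.6260 = 0.333723
Scale to base peak (0.446070) = 100: 6.1 : 43.3 : 100.0 : 74.8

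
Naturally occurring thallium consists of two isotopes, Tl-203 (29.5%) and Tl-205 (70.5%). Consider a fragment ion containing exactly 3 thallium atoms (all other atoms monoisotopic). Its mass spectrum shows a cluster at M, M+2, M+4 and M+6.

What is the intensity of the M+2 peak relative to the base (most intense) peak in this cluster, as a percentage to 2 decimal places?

41.84%

Binomial terms of (0.295 + 0.705)^3: M 0.0257, M+2 0.1841, M+4 0.4399, M+6 0.3504 → M+4 is the base peak.
P(M+4) = C(3,2) × 0.295^1 × 0.705^2 = 3 × 0.2950 × 0.497025 = 0.439867 (base)
P(M+2) = C(3,1) × 0.295^2 × 0.705^1 = 3 × 0.087025 × 0.7050 = 0.184058
Relative intensity = 0.184058 / 0.439867 × 100 = 41.84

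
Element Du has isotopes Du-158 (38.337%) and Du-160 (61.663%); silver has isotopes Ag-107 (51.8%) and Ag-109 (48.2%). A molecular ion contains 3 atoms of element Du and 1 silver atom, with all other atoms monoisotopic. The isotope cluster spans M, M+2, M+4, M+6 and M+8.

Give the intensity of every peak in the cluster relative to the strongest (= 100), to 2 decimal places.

8.16 : 46.98 : 100.00 : 92.91 : 31.60

Element Du pattern (n=3): 0.05634487 : 0.27188306 : 0.43730927 : 0.2344628
Silver pattern (n=1): 0.5180 : 0.4820
Convolve the two distributions (both contribute in 2-u steps):
  M: 0.05634487×0.5180 = 0.029187
  M+2: 0.05634487×0.4820 + 0.27188306×0.5180 = 0.167994
  M+4: 0.27188306×0.4820 + 0.43730927×0.5180 = 0.357574
  M+6: 0.43730927×0.4820 + 0.2344628×0.5180 = 0.332235
  M+8: 0.2344628×0.4820 = 0.113011
Scale to base peak (0.357574) = 100: 8.16 : 46.98 : 100.00 : 92.91 : 31.60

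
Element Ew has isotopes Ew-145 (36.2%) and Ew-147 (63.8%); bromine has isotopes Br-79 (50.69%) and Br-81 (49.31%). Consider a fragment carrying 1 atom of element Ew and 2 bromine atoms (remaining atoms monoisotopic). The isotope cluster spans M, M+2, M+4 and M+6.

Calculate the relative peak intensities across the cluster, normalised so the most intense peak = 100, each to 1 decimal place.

Element Ew pattern (n=1): 0.3620 : 0.6380
Bromine pattern (n=2): 0.25694761 : 0.49990478 : 0.24314761
Convolve the two distributions (both contribute in 2-u steps):
  M: 0.3620×0.25694761 = 0.093015
  M+2: 0.3620×0.49990478 + 0.6380×0.25694761 = 0.344898
  M+4: 0.3620×0.24314761 + 0.6380×0.49990478 = 0.406959
  M+6: 0.6380×0.24314761 = 0.155128
Scale to base peak (0.406959) = 100: 22.9 : 84.8 : 100.0 : 38.1

22.9 : 84.8 : 100.0 : 38.1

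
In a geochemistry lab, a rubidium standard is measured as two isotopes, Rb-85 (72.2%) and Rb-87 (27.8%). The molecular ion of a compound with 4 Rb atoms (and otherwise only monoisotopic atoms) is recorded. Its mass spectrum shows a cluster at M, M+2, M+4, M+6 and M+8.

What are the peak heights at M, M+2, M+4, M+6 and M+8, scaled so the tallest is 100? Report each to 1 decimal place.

The 4 Rb atoms are independent, so intensities follow the terms of (0.722 + 0.278)^4.
P(M) = 0.722^4 = 0.271737
P(M+2) = 4 × 0.722^3 × 0.278^1 = 0.418520
P(M+4) = 6 × 0.722^2 × 0.278^2 = 0.241721
P(M+6) = 4 × 0.722^1 × 0.278^3 = 0.062049
P(M+8) = 0.278^4 = 0.005973
The M+2 peak is largest (0.418520); scaling to 100 gives 64.9 : 100.0 : 57.8 : 14.8 : 1.4.

64.9 : 100.0 : 57.8 : 14.8 : 1.4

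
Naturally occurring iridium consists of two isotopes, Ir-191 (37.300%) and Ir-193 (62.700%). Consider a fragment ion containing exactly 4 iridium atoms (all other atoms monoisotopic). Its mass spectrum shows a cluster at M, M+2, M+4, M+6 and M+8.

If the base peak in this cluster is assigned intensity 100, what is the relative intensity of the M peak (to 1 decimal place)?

(0.37300 + 0.62700)^4 gives M 0.0194, M+2 0.1302, M+4 0.3282, M+6 0.3678, M+8 0.1546; the largest is M+6.
P(M+6) = C(4,3) × 0.37300^1 × 0.62700^3 = 4 × 0.3730 × 0.24649188 = 0.367766 (base)
P(M) = C(4,0) × 0.37300^4 × 0.62700^0 = 1 × 0.01935688 × 1.0000 = 0.019357
Relative intensity = 0.019357 / 0.367766 × 100 = 5.3

5.3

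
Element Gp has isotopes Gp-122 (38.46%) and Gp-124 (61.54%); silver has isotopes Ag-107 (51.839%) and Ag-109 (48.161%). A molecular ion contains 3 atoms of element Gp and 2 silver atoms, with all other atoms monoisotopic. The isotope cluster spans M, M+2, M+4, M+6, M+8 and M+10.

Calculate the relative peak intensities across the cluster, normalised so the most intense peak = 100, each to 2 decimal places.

4.44 : 29.58 : 77.57 : 100.00 : 63.26 : 15.71

Element Gp pattern (n=3): 0.05688894 : 0.27308466 : 0.43696386 : 0.23306254
Silver pattern (n=2): 0.26872819 : 0.49932362 : 0.23194819
Convolve the two distributions (both contribute in 2-u steps):
  M: 0.05688894×0.26872819 = 0.015288
  M+2: 0.05688894×0.49932362 + 0.27308466×0.26872819 = 0.101792
  M+4: 0.05688894×0.23194819 + 0.27308466×0.49932362 + 0.43696386×0.26872819 = 0.266977
  M+6: 0.27308466×0.23194819 + 0.43696386×0.49932362 + 0.23306254×0.26872819 = 0.344158
  M+8: 0.43696386×0.23194819 + 0.23306254×0.49932362 = 0.217727
  M+10: 0.23306254×0.23194819 = 0.054058
Scale to base peak (0.344158) = 100: 4.44 : 29.58 : 77.57 : 100.00 : 63.26 : 15.71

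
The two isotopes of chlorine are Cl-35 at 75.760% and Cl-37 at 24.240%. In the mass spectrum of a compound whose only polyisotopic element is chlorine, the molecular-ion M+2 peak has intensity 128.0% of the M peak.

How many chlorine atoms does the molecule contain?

With n Cl atoms, P(M+2)/P(M) = C(n,1)·p^(n−1)q / p^n = n·q/p = n · 0.24240/0.75760.
n = 1.280 × 0.75760/0.24240 = 4.00 ≈ 4

4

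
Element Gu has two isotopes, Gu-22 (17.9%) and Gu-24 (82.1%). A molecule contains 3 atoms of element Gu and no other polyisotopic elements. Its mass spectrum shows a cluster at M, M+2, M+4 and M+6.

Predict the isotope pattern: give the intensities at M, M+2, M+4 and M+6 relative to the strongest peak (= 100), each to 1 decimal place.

1.0 : 14.3 : 65.4 : 100.0

Expanding (0.179 + 0.821)^3:
P(M) = 0.179^3 = 0.005735
P(M+2) = 3 × 0.179^2 × 0.821^1 = 0.078917
P(M+4) = 3 × 0.179^1 × 0.821^2 = 0.361960
P(M+6) = 0.821^3 = 0.553388
The M+6 peak is largest (0.553388); scaling to 100 gives 1.0 : 14.3 : 65.4 : 100.0.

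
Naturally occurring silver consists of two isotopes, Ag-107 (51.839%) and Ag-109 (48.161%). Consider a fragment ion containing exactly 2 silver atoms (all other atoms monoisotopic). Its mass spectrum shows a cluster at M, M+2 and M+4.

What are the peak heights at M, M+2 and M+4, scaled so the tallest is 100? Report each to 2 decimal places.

53.82 : 100.00 : 46.45

Each Ag atom is independently Ag-107 (p = 0.51839) or Ag-109 (q = 0.48161); the cluster is the binomial expansion (p + q)^2.
P(M) = 0.51839^2 = 0.268728
P(M+2) = 2 × 0.51839^1 × 0.48161^1 = 0.499324
P(M+4) = 0.48161^2 = 0.231948
The M+2 peak is largest (0.499324); scaling to 100 gives 53.82 : 100.00 : 46.45.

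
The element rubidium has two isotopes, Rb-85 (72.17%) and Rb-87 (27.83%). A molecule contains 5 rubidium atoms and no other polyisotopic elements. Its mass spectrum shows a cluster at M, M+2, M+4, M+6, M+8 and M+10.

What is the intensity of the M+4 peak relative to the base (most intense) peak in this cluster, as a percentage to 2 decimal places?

77.12%

Binomial terms of (0.7217 + 0.2783)^5: M 0.1958, M+2 0.3775, M+4 0.2911, M+6 0.1123, M+8 0.0216, M+10 0.0017 → M+2 is the base peak.
P(M+2) = C(5,1) × 0.7217^4 × 0.2783^1 = 5 × 0.27128565 × 0.2783 = 0.377494 (base)
P(M+4) = C(5,2) × 0.7217^3 × 0.2783^2 = 10 × 0.37589809 × 0.07745089 = 0.291136
Relative intensity = 0.291136 / 0.377494 × 100 = 77.12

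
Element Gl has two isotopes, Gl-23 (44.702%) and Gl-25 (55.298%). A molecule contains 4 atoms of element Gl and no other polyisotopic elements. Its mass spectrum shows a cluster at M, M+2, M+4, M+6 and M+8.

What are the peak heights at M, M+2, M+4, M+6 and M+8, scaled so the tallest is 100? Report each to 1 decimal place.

Each Gl atom is independently Gl-23 (p = 0.44702) or Gl-25 (q = 0.55298); the cluster is the binomial expansion (p + q)^4.
P(M) = 0.44702^4 = 0.039931
P(M+2) = 4 × 0.44702^3 × 0.55298^1 = 0.197583
P(M+4) = 6 × 0.44702^2 × 0.55298^2 = 0.366627
P(M+6) = 4 × 0.44702^1 × 0.55298^3 = 0.302354
P(M+8) = 0.55298^4 = 0.093506
The M+4 peak is largest (0.366627); scaling to 100 gives 10.9 : 53.9 : 100.0 : 82.5 : 25.5.

10.9 : 53.9 : 100.0 : 82.5 : 25.5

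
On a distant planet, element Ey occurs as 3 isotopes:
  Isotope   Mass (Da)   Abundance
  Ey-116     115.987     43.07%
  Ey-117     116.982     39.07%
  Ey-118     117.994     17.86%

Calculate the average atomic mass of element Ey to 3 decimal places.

Average mass = Σ (abundance × isotope mass) = 0.4307 × 115.987 + 0.3907 × 116.982 + 0.1786 × 117.994
= 49.9556 + 45.7049 + 21.0737 = 116.7342 Da

116.734 Da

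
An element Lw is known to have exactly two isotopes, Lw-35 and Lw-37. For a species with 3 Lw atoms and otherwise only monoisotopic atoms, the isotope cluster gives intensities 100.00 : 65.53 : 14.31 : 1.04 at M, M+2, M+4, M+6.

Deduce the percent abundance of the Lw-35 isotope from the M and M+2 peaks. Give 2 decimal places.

82.07%

Write p for the Lw-35 fraction. I(M+2)/I(M) = [C(3,1)·p^2·(1−p)] / p^3 = 3·(1−p)/p = 65.53/100.00 = 0.6553
(1−p)/p = 0.6553/3 = 0.2184  ⇒  p = 1/(1 + 0.2184) = 0.8207
Lw-35: 82.07%, Lw-37: 17.93%.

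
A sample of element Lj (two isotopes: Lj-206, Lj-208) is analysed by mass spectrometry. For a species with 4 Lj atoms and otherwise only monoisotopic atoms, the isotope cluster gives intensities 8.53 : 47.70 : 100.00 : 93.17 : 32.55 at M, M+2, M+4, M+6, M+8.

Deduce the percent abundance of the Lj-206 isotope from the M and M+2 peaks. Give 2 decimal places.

Write p for the Lj-206 fraction. I(M+2)/I(M) = [C(4,1)·p^3·(1−p)] / p^4 = 4·(1−p)/p = 47.70/8.53 = 5.5920
(1−p)/p = 5.5920/4 = 1.3980  ⇒  p = 1/(1 + 1.3980) = 0.4170
Lj-206: 41.70%, Lj-208: 58.30%.

41.70%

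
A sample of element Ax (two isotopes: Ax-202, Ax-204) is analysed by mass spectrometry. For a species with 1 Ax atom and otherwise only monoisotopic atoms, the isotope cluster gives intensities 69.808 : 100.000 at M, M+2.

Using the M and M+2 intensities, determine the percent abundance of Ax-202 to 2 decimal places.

Let p = fractional abundance of Ax-202. I(M+2)/I(M) = [C(1,1)·p^0·(1−p)] / p^1 = 1·(1−p)/p = 100.000/69.808 = 1.4325
(1−p)/p = 1.4325/1 = 1.4325  ⇒  p = 1/(1 + 1.4325) = 0.4111
Ax-202: 41.11%, Ax-204: 58.89%.

41.11%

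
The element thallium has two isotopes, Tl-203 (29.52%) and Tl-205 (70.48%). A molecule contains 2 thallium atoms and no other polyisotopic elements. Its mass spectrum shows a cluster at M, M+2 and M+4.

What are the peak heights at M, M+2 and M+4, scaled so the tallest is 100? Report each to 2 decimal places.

17.54 : 83.77 : 100.00

Expanding (0.2952 + 0.7048)^2:
P(M) = 0.2952^2 = 0.087143
P(M+2) = 2 × 0.2952^1 × 0.7048^1 = 0.416114
P(M+4) = 0.7048^2 = 0.496743
The M+4 peak is largest (0.496743); scaling to 100 gives 17.54 : 83.77 : 100.00.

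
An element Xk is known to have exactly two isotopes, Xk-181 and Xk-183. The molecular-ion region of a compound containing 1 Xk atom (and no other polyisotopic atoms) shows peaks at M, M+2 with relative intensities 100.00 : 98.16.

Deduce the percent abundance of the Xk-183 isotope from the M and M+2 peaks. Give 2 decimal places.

49.54%

Write p for the Xk-181 fraction. I(M+2)/I(M) = [C(1,1)·p^0·(1−p)] / p^1 = 1·(1−p)/p = 98.16/100.00 = 0.9816
(1−p)/p = 0.9816/1 = 0.9816  ⇒  p = 1/(1 + 0.9816) = 0.5046
Xk-181: 50.46%, Xk-183: 49.54%.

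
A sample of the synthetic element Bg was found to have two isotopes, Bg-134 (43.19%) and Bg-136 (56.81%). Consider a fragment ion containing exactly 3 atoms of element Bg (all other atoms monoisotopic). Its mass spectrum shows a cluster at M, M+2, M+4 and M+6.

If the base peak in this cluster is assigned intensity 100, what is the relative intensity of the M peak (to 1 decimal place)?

19.3

Binomial terms of (0.4319 + 0.5681)^3: M 0.0806, M+2 0.3179, M+4 0.4182, M+6 0.1833 → M+4 is the base peak.
P(M+4) = C(3,2) × 0.4319^1 × 0.5681^2 = 3 × 0.4319 × 0.32273761 = 0.418171 (base)
P(M) = C(3,0) × 0.4319^3 × 0.5681^0 = 1 × 0.08056559 × 1.0000 = 0.080566
Relative intensity = 0.080566 / 0.418171 × 100 = 19.3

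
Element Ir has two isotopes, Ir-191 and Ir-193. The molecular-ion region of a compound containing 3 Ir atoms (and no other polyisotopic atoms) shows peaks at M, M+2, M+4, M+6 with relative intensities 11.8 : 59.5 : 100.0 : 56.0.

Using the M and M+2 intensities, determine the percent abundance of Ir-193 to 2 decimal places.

62.70%

If p is the fraction of Ir that is Ir-191, then I(M+2)/I(M) = [C(3,1)·p^2·(1−p)] / p^3 = 3·(1−p)/p = 59.5/11.8 = 5.0424
(1−p)/p = 5.0424/3 = 1.6808  ⇒  p = 1/(1 + 1.6808) = 0.3730
Ir-191: 37.30%, Ir-193: 62.70%.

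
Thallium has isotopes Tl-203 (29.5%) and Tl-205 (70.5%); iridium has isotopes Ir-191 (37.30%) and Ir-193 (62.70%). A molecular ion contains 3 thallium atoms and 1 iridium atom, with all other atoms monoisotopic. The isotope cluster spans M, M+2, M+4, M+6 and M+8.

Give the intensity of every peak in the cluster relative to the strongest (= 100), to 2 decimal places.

Thallium pattern (n=3): 0.02567237 : 0.18405787 : 0.43986713 : 0.35040263
Iridium pattern (n=1): 0.3730 : 0.6270
Convolve the two distributions (both contribute in 2-u steps):
  M: 0.02567237×0.3730 = 0.009576
  M+2: 0.02567237×0.6270 + 0.18405787×0.3730 = 0.084750
  M+4: 0.18405787×0.6270 + 0.43986713×0.3730 = 0.279475
  M+6: 0.43986713×0.6270 + 0.35040263×0.3730 = 0.406497
  M+8: 0.35040263×0.6270 = 0.219702
Scale to base peak (0.406497) = 100: 2.36 : 20.85 : 68.75 : 100.00 : 54.05

2.36 : 20.85 : 68.75 : 100.00 : 54.05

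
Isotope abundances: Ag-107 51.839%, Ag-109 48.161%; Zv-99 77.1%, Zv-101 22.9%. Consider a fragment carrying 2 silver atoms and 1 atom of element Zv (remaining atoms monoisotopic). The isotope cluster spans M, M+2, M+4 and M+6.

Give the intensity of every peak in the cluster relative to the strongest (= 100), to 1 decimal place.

Silver pattern (n=2): 0.26872819 : 0.49932362 : 0.23194819
Element Zv pattern (n=1): 0.7710 : 0.2290
Convolve the two distributions (both contribute in 2-u steps):
  M: 0.26872819×0.7710 = 0.207189
  M+2: 0.26872819×0.2290 + 0.49932362×0.7710 = 0.446517
  M+4: 0.49932362×0.2290 + 0.23194819×0.7710 = 0.293177
  M+6: 0.23194819×0.2290 = 0.053116
Scale to base peak (0.446517) = 100: 46.4 : 100.0 : 65.7 : 11.9

46.4 : 100.0 : 65.7 : 11.9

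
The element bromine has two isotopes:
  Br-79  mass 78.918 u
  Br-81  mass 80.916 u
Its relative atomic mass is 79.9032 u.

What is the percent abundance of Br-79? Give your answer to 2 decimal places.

With x = fraction of Br-79 (so Br-81 is 1 − x):
78.918·x + 80.916·(1 − x) = 79.9032
(78.918 − 80.916)·x = 79.9032 − 80.916
x = -1.0128 / -1.998 = 0.50691 → 50.69% Br-79, 49.31% Br-81.

50.69%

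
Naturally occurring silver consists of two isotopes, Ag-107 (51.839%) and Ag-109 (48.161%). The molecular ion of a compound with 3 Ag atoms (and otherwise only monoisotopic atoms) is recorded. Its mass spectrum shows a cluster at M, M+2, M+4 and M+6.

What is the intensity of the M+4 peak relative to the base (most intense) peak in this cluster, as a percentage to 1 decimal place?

92.9%

Binomial terms of (0.51839 + 0.48161)^3: M 0.1393, M+2 0.3883, M+4 0.3607, M+6 0.1117 → M+2 is the base peak.
P(M+2) = C(3,1) × 0.51839^2 × 0.48161^1 = 3 × 0.26872819 × 0.48161 = 0.388267 (base)
P(M+4) = C(3,2) × 0.51839^1 × 0.48161^2 = 3 × 0.51839 × 0.23194819 = 0.360719
Relative intensity = 0.360719 / 0.388267 × 100 = 92.9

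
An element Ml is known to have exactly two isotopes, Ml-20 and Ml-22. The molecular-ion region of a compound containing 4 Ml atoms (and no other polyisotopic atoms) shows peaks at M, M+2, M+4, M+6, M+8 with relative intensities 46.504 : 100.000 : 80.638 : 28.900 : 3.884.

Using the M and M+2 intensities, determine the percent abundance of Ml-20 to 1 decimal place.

Write p for the Ml-20 fraction. I(M+2)/I(M) = [C(4,1)·p^3·(1−p)] / p^4 = 4·(1−p)/p = 100.000/46.504 = 2.1504
(1−p)/p = 2.1504/4 = 0.5376  ⇒  p = 1/(1 + 0.5376) = 0.6504
Ml-20: 65.0%, Ml-22: 35.0%.

65.0%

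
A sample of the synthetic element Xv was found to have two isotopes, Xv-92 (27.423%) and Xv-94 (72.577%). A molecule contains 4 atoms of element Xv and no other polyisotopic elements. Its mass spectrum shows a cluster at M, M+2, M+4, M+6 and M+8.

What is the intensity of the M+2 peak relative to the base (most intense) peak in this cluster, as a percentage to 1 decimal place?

(0.27423 + 0.72577)^4 gives M 0.0057, M+2 0.0599, M+4 0.2377, M+6 0.4193, M+8 0.2775; the largest is M+6.
P(M+6) = C(4,3) × 0.27423^1 × 0.72577^3 = 4 × 0.27423 × 0.38229361 = 0.419346 (base)
P(M+2) = C(4,1) × 0.27423^3 × 0.72577^1 = 4 × 0.02062267 × 0.72577 = 0.059869
Relative intensity = 0.059869 / 0.419346 × 100 = 14.3

14.3%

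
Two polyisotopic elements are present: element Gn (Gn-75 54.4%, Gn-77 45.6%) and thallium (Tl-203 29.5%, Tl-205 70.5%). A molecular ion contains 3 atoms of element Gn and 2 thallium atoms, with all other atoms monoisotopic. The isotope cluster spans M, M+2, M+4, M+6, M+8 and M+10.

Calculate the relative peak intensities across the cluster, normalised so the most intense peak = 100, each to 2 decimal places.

Element Gn pattern (n=3): 0.16098918 : 0.40484045 : 0.33935155 : 0.09481882
Thallium pattern (n=2): 0.087025 : 0.41595 : 0.497025
Convolve the two distributions (both contribute in 2-u steps):
  M: 0.16098918×0.087025 = 0.014010
  M+2: 0.16098918×0.41595 + 0.40484045×0.087025 = 0.102195
  M+4: 0.16098918×0.497025 + 0.40484045×0.41595 + 0.33935155×0.087025 = 0.277941
  M+6: 0.40484045×0.497025 + 0.33935155×0.41595 + 0.09481882×0.087025 = 0.350621
  M+8: 0.33935155×0.497025 + 0.09481882×0.41595 = 0.208106
  M+10: 0.09481882×0.497025 = 0.047127
Scale to base peak (0.350621) = 100: 4.00 : 29.15 : 79.27 : 100.00 : 59.35 : 13.44

4.00 : 29.15 : 79.27 : 100.00 : 59.35 : 13.44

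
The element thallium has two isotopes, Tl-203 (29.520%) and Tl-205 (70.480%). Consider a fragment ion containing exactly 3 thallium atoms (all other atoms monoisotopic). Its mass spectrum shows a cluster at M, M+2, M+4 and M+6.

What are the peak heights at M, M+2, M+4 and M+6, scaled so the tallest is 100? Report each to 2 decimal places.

Expanding (0.29520 + 0.70480)^3:
P(M) = 0.29520^3 = 0.025725
P(M+2) = 3 × 0.29520^2 × 0.70480^1 = 0.184255
P(M+4) = 3 × 0.29520^1 × 0.70480^2 = 0.439916
P(M+6) = 0.70480^3 = 0.350104
The M+4 peak is largest (0.439916); scaling to 100 gives 5.85 : 41.88 : 100.00 : 79.58.

5.85 : 41.88 : 100.00 : 79.58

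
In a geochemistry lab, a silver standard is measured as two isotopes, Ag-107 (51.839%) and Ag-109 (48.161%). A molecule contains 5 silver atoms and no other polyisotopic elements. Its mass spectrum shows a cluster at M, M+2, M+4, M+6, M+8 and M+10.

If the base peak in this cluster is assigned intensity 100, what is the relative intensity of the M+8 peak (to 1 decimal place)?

Binomial terms of (0.51839 + 0.48161)^5: M 0.0374, M+2 0.1739, M+4 0.3231, M+6 0.3002, M+8 0.1394, M+10 0.0259 → M+4 is the base peak.
P(M+4) = C(5,2) × 0.51839^3 × 0.48161^2 = 10 × 0.13930601 × 0.23194819 = 0.323118 (base)
P(M+8) = C(5,4) × 0.51839^1 × 0.48161^4 = 5 × 0.51839 × 0.05379996 = 0.139447
Relative intensity = 0.139447 / 0.323118 × 100 = 43.2

43.2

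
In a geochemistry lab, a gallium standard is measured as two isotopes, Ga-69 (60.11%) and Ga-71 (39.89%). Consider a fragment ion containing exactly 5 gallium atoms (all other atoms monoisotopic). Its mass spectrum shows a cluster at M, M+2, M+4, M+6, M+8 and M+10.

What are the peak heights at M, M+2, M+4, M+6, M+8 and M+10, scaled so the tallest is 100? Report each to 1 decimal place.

22.7 : 75.3 : 100.0 : 66.4 : 22.0 : 2.9

Each Ga atom is independently Ga-69 (p = 0.6011) or Ga-71 (q = 0.3989); the cluster is the binomial expansion (p + q)^5.
P(M) = 0.6011^5 = 0.078475
P(M+2) = 5 × 0.6011^4 × 0.3989^1 = 0.260388
P(M+4) = 10 × 0.6011^3 × 0.3989^2 = 0.345596
P(M+6) = 10 × 0.6011^2 × 0.3989^3 = 0.229343
P(M+8) = 5 × 0.6011^1 × 0.3989^4 = 0.076098
P(M+10) = 0.3989^5 = 0.010100
The M+4 peak is largest (0.345596); scaling to 100 gives 22.7 : 75.3 : 100.0 : 66.4 : 22.0 : 2.9.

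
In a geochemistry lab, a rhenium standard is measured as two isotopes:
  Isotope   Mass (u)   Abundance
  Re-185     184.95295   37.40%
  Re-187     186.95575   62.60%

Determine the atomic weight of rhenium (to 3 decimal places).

Average mass = Σ (abundance × isotope mass) = 0.3740 × 184.95295 + 0.6260 × 186.95575
= 69.172403 + 117.034300 = 186.206703 u

186.207 u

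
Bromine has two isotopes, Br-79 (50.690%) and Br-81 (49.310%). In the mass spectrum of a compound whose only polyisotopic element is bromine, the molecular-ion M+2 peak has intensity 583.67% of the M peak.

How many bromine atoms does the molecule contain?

The M+2/M ratio from n Br atoms is n · q/p = n · 0.49310/0.50690.
n = 5.8367 × 0.50690/0.49310 = 6.00 ≈ 6

6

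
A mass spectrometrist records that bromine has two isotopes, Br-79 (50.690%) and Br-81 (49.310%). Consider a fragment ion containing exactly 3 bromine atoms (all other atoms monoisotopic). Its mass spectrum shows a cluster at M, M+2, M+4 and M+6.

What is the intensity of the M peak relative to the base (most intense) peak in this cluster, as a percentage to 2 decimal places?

34.27%

(0.50690 + 0.49310)^3 gives M 0.1302, M+2 0.3801, M+4 0.3698, M+6 0.1199; the largest is M+2.
P(M+2) = C(3,1) × 0.50690^2 × 0.49310^1 = 3 × 0.25694761 × 0.4931 = 0.380103 (base)
P(M) = C(3,0) × 0.50690^3 × 0.49310^0 = 1 × 0.13024674 × 1.0000 = 0.130247
Relative intensity = 0.130247 / 0.380103 × 100 = 34.27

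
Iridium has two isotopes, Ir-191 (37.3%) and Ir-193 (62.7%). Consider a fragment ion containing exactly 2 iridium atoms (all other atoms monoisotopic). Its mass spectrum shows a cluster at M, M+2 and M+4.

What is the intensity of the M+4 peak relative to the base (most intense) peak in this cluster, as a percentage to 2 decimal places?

(0.373 + 0.627)^2 gives M 0.1391, M+2 0.4677, M+4 0.3931; the largest is M+2.
P(M+2) = C(2,1) × 0.373^1 × 0.627^1 = 2 × 0.3730 × 0.6270 = 0.467742 (base)
P(M+4) = C(2,2) × 0.373^0 × 0.627^2 = 1 × 1.0000 × 0.393129 = 0.393129
Relative intensity = 0.393129 / 0.467742 × 100 = 84.05

84.05%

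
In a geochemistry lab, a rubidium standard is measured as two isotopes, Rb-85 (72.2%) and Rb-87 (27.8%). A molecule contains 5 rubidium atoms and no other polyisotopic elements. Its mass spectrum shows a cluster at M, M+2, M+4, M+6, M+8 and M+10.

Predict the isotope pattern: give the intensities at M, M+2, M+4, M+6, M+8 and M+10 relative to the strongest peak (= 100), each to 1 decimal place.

Each Rb atom is independently Rb-85 (p = 0.722) or Rb-87 (q = 0.278); the cluster is the binomial expansion (p + q)^5.
P(M) = 0.722^5 = 0.196194
P(M+2) = 5 × 0.722^4 × 0.278^1 = 0.377714
P(M+4) = 10 × 0.722^3 × 0.278^2 = 0.290872
P(M+6) = 10 × 0.722^2 × 0.278^3 = 0.111998
P(M+8) = 5 × 0.722^1 × 0.278^4 = 0.021562
P(M+10) = 0.278^5 = 0.001660
The M+2 peak is largest (0.377714); scaling to 100 gives 51.9 : 100.0 : 77.0 : 29.7 : 5.7 : 0.4.

51.9 : 100.0 : 77.0 : 29.7 : 5.7 : 0.4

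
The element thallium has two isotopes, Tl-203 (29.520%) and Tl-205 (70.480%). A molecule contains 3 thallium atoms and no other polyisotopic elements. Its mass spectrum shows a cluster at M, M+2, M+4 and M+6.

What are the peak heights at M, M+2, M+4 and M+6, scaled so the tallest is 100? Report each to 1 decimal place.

5.8 : 41.9 : 100.0 : 79.6

Each Tl atom is independently Tl-203 (p = 0.29520) or Tl-205 (q = 0.70480); the cluster is the binomial expansion (p + q)^3.
P(M) = 0.29520^3 = 0.025725
P(M+2) = 3 × 0.29520^2 × 0.70480^1 = 0.184255
P(M+4) = 3 × 0.29520^1 × 0.70480^2 = 0.439916
P(M+6) = 0.70480^3 = 0.350104
The M+4 peak is largest (0.439916); scaling to 100 gives 5.8 : 41.9 : 100.0 : 79.6.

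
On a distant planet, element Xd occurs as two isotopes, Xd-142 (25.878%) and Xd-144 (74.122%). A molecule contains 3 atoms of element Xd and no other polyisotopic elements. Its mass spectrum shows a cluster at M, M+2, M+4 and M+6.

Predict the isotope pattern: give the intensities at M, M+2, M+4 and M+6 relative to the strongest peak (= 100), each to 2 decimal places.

Expanding (0.25878 + 0.74122)^3:
P(M) = 0.25878^3 = 0.017330
P(M+2) = 3 × 0.25878^2 × 0.74122^1 = 0.148912
P(M+4) = 3 × 0.25878^1 × 0.74122^2 = 0.426527
P(M+6) = 0.74122^3 = 0.407232
The M+4 peak is largest (0.426527); scaling to 100 gives 4.06 : 34.91 : 100.00 : 95.48.

4.06 : 34.91 : 100.00 : 95.48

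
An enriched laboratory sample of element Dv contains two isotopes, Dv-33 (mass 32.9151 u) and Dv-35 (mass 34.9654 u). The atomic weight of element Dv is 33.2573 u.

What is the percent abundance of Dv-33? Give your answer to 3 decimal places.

Writing the weighted mean with unknown fraction x of Dv-33:
32.9151·x + 34.9654·(1 − x) = 33.2573
(32.9151 − 34.9654)·x = 33.2573 − 34.9654
x = -1.7081 / -2.0503 = 0.83310 → 83.310% Dv-33, 16.690% Dv-35.

83.310%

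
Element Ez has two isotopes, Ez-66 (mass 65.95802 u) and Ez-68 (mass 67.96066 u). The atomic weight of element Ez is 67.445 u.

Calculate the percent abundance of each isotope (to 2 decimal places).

Ez-66: 25.75%, Ez-68: 74.25%

Let x be the fractional abundance of Ez-66; then Ez-68 has abundance 1 − x.
65.95802·x + 67.96066·(1 − x) = 67.445
(65.95802 − 67.96066)·x = 67.445 − 67.96066
x = -0.51566 / -2.00264 = 0.25749 → 25.75% Ez-66, 74.25% Ez-68.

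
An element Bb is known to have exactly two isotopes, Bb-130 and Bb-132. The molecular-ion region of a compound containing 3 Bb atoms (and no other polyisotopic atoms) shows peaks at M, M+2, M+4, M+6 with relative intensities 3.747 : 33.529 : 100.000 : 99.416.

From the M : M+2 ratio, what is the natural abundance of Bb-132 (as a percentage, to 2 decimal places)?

Let p = fractional abundance of Bb-130. I(M+2)/I(M) = [C(3,1)·p^2·(1−p)] / p^3 = 3·(1−p)/p = 33.529/3.747 = 8.9482
(1−p)/p = 8.9482/3 = 2.9827  ⇒  p = 1/(1 + 2.9827) = 0.2511
Bb-130: 25.11%, Bb-132: 74.89%.

74.89%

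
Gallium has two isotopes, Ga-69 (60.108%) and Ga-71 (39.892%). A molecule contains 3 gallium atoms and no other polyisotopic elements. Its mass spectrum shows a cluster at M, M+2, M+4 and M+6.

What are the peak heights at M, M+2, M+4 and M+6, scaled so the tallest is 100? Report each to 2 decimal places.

The 3 Ga atoms are independent, so intensities follow the terms of (0.60108 + 0.39892)^3.
P(M) = 0.60108^3 = 0.217169
P(M+2) = 3 × 0.60108^2 × 0.39892^1 = 0.432386
P(M+4) = 3 × 0.60108^1 × 0.39892^2 = 0.286963
P(M+6) = 0.39892^3 = 0.063483
The M+2 peak is largest (0.432386); scaling to 100 gives 50.23 : 100.00 : 66.37 : 14.68.

50.23 : 100.00 : 66.37 : 14.68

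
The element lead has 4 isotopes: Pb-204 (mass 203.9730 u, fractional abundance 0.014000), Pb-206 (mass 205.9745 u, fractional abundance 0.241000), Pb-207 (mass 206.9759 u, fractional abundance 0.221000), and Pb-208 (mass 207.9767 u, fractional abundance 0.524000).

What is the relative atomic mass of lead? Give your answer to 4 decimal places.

207.2169 u

Ar = Σ fᵢ·mᵢ = 0.014000 × 203.9730 + 0.241000 × 205.9745 + 0.221000 × 206.9759 + 0.524000 × 207.9767
= 2.85562 + 49.63985 + 45.74167 + 108.97979 = 207.21693 u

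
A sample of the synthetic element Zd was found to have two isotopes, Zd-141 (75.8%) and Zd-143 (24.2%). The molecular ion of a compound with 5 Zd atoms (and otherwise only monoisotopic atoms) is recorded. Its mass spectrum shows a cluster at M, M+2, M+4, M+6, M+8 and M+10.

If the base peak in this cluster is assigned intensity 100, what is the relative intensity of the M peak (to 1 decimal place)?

62.6

(0.758 + 0.242)^5 gives M 0.2502, M+2 0.3994, M+4 0.2551, M+6 0.0814, M+8 0.0130, M+10 0.0008; the largest is M+2.
P(M+2) = C(5,1) × 0.758^4 × 0.242^1 = 5 × 0.33012379 × 0.2420 = 0.399450 (base)
P(M) = C(5,0) × 0.758^5 × 0.242^0 = 1 × 0.25023383 × 1.0000 = 0.250234
Relative intensity = 0.250234 / 0.399450 × 100 = 62.6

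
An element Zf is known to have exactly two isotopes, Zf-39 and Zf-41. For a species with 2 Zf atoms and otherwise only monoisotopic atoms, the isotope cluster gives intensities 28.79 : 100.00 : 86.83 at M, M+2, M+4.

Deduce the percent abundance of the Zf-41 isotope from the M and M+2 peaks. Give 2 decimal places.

Write p for the Zf-39 fraction. I(M+2)/I(M) = [C(2,1)·p^1·(1−p)] / p^2 = 2·(1−p)/p = 100.00/28.79 = 3.4734
(1−p)/p = 3.4734/2 = 1.7367  ⇒  p = 1/(1 + 1.7367) = 0.3654
Zf-39: 36.54%, Zf-41: 63.46%.

63.46%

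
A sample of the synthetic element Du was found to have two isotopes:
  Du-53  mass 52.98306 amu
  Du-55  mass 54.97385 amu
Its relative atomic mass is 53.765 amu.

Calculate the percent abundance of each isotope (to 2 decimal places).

With x = fraction of Du-53 (so Du-55 is 1 − x):
52.98306·x + 54.97385·(1 − x) = 53.765
(52.98306 − 54.97385)·x = 53.765 − 54.97385
x = -1.20885 / -1.99079 = 0.60722 → 60.72% Du-53, 39.28% Du-55.

Du-53: 60.72%, Du-55: 39.28%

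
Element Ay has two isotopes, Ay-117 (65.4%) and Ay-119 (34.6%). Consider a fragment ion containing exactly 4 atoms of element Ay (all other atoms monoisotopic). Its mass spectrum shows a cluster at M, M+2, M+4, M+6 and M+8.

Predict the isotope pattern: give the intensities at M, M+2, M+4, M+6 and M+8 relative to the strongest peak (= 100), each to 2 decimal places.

47.25 : 100.00 : 79.36 : 27.99 : 3.70

The 4 Ay atoms are independent, so intensities follow the terms of (0.654 + 0.346)^4.
P(M) = 0.654^4 = 0.182941
P(M+2) = 4 × 0.654^3 × 0.346^1 = 0.387141
P(M+4) = 6 × 0.654^2 × 0.346^2 = 0.307227
P(M+6) = 4 × 0.654^1 × 0.346^3 = 0.108359
P(M+8) = 0.346^4 = 0.014332
The M+2 peak is largest (0.387141); scaling to 100 gives 47.25 : 100.00 : 79.36 : 27.99 : 3.70.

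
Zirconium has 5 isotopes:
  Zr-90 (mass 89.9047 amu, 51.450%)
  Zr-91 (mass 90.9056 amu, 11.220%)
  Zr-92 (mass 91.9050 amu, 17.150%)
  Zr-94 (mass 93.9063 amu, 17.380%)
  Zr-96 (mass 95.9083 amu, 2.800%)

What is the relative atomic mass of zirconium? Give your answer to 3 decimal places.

91.224 amu

Average mass = Σ (abundance × isotope mass) = 0.51450 × 89.9047 + 0.11220 × 90.9056 + 0.17150 × 91.9050 + 0.17380 × 93.9063 + 0.02800 × 95.9083
= 46.25597 + 10.19961 + 15.76171 + 16.32091 + 2.68543 = 91.22363 amu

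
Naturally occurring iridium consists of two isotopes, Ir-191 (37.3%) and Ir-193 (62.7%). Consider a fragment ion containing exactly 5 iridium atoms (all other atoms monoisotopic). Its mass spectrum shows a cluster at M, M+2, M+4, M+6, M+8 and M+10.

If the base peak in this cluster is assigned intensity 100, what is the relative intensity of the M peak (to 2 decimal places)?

2.11

Term probabilities: M 0.0072, M+2 0.0607, M+4 0.2040, M+6 0.3429, M+8 0.2882, M+10 0.0969. Base peak = M+6.
P(M+6) = C(5,3) × 0.373^2 × 0.627^3 = 10 × 0.139129 × 0.24649188 = 0.342942 (base)
P(M) = C(5,0) × 0.373^5 × 0.627^0 = 1 × 0.00722012 × 1.0000 = 0.007220
Relative intensity = 0.007220 / 0.342942 × 100 = 2.11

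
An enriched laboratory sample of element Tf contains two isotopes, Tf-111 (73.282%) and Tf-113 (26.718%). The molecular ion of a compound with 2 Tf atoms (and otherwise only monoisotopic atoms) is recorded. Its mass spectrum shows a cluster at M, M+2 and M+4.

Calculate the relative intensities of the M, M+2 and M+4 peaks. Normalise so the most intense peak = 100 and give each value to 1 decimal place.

100.0 : 72.9 : 13.3

Each Tf atom is independently Tf-111 (p = 0.73282) or Tf-113 (q = 0.26718); the cluster is the binomial expansion (p + q)^2.
P(M) = 0.73282^2 = 0.537025
P(M+2) = 2 × 0.73282^1 × 0.26718^1 = 0.391590
P(M+4) = 0.26718^2 = 0.071385
The M peak is largest (0.537025); scaling to 100 gives 100.0 : 72.9 : 13.3.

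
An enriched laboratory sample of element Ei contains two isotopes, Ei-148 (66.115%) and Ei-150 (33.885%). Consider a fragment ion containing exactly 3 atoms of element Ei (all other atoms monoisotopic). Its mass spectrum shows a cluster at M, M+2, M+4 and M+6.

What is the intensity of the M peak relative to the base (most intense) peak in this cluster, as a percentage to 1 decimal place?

65.0%

Binomial terms of (0.66115 + 0.33885)^3: M 0.2890, M+2 0.4444, M+4 0.2277, M+6 0.0389 → M+2 is the base peak.
P(M+2) = C(3,1) × 0.66115^2 × 0.33885^1 = 3 × 0.43711932 × 0.33885 = 0.444354 (base)
P(M) = C(3,0) × 0.66115^3 × 0.33885^0 = 1 × 0.28900144 × 1.0000 = 0.289001
Relative intensity = 0.289001 / 0.444354 × 100 = 65.0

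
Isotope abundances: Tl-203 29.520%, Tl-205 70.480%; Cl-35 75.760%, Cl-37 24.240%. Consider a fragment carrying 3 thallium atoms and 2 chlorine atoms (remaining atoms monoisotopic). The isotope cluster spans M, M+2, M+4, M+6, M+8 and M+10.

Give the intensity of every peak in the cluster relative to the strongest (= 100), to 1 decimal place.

Thallium pattern (n=3): 0.02572463 : 0.18425524 : 0.43991564 : 0.35010449
Chlorine pattern (n=2): 0.57395776 : 0.36728448 : 0.05875776
Convolve the two distributions (both contribute in 2-u steps):
  M: 0.02572463×0.57395776 = 0.014765
  M+2: 0.02572463×0.36728448 + 0.18425524×0.57395776 = 0.115203
  M+4: 0.02572463×0.05875776 + 0.18425524×0.36728448 + 0.43991564×0.57395776 = 0.321679
  M+6: 0.18425524×0.05875776 + 0.43991564×0.36728448 + 0.35010449×0.57395776 = 0.373346
  M+8: 0.43991564×0.05875776 + 0.35010449×0.36728448 = 0.154436
  M+10: 0.35010449×0.05875776 = 0.020571
Scale to base peak (0.373346) = 100: 4.0 : 30.9 : 86.2 : 100.0 : 41.4 : 5.5

4.0 : 30.9 : 86.2 : 100.0 : 41.4 : 5.5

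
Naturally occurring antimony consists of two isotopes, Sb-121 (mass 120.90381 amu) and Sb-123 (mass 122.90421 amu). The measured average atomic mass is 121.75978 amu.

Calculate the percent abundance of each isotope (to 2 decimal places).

Let x be the fractional abundance of Sb-121; then Sb-123 has abundance 1 − x.
120.90381·x + 122.90421·(1 − x) = 121.75978
(120.90381 − 122.90421)·x = 121.75978 − 122.90421
x = -1.14443 / -2.00040 = 0.57210 → 57.21% Sb-121, 42.79% Sb-123.

Sb-121: 57.21%, Sb-123: 42.79%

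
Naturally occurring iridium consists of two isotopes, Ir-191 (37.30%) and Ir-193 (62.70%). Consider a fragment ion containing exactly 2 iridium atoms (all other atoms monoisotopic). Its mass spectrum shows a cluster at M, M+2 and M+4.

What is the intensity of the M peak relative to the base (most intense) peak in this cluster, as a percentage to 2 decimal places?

29.74%

Binomial terms of (0.3730 + 0.6270)^2: M 0.1391, M+2 0.4677, M+4 0.3931 → M+2 is the base peak.
P(M+2) = C(2,1) × 0.3730^1 × 0.6270^1 = 2 × 0.3730 × 0.6270 = 0.467742 (base)
P(M) = C(2,0) × 0.3730^2 × 0.6270^0 = 1 × 0.139129 × 1.0000 = 0.139129
Relative intensity = 0.139129 / 0.467742 × 100 = 29.74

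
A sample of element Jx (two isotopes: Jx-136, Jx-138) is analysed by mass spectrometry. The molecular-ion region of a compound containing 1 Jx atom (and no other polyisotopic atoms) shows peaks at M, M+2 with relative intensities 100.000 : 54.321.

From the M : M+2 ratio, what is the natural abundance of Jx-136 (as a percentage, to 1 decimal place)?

If p is the fraction of Jx that is Jx-136, then I(M+2)/I(M) = [C(1,1)·p^0·(1−p)] / p^1 = 1·(1−p)/p = 54.321/100.000 = 0.5432
(1−p)/p = 0.5432/1 = 0.5432  ⇒  p = 1/(1 + 0.5432) = 0.6480
Jx-136: 64.8%, Jx-138: 35.2%.

64.8%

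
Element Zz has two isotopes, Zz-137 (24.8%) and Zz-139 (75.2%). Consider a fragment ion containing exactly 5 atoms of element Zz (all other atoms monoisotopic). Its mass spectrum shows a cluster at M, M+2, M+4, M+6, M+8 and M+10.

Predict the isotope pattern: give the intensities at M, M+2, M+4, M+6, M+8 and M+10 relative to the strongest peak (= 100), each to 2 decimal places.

0.24 : 3.59 : 21.75 : 65.96 : 100.00 : 60.65

The 5 Zz atoms are independent, so intensities follow the terms of (0.248 + 0.752)^5.
P(M) = 0.248^5 = 0.000938
P(M+2) = 5 × 0.248^4 × 0.752^1 = 0.014223
P(M+4) = 10 × 0.248^3 × 0.752^2 = 0.086256
P(M+6) = 10 × 0.248^2 × 0.752^3 = 0.261551
P(M+8) = 5 × 0.248^1 × 0.752^4 = 0.396546
P(M+10) = 0.752^5 = 0.240486
The M+8 peak is largest (0.396546); scaling to 100 gives 0.24 : 3.59 : 21.75 : 65.96 : 100.00 : 60.65.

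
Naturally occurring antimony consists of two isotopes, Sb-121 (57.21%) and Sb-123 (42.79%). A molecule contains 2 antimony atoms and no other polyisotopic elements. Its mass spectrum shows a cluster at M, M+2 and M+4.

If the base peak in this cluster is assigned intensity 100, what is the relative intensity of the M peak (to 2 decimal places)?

Binomial terms of (0.5721 + 0.4279)^2: M 0.3273, M+2 0.4896, M+4 0.1831 → M+2 is the base peak.
P(M+2) = C(2,1) × 0.5721^1 × 0.4279^1 = 2 × 0.5721 × 0.4279 = 0.489603 (base)
P(M) = C(2,0) × 0.5721^2 × 0.4279^0 = 1 × 0.32729841 × 1.0000 = 0.327298
Relative intensity = 0.327298 / 0.489603 × 100 = 66.85

66.85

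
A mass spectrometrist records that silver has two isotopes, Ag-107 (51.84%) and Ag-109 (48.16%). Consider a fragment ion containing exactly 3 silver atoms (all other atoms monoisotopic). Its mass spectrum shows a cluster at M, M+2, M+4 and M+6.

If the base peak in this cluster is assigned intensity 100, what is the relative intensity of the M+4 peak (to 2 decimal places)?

Binomial terms of (0.5184 + 0.4816)^3: M 0.1393, M+2 0.3883, M+4 0.3607, M+6 0.1117 → M+2 is the base peak.
P(M+2) = C(3,1) × 0.5184^2 × 0.4816^1 = 3 × 0.26873856 × 0.4816 = 0.388273 (base)
P(M+4) = C(3,2) × 0.5184^1 × 0.4816^2 = 3 × 0.5184 × 0.23193856 = 0.360711
Relative intensity = 0.360711 / 0.388273 × 100 = 92.90

92.90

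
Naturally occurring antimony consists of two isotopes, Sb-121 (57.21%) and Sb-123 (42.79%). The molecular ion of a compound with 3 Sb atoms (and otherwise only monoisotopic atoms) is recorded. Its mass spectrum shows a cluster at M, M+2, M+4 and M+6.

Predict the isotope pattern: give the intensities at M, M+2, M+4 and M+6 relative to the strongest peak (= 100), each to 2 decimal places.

The 3 Sb atoms are independent, so intensities follow the terms of (0.5721 + 0.4279)^3.
P(M) = 0.5721^3 = 0.187247
P(M+2) = 3 × 0.5721^2 × 0.4279^1 = 0.420153
P(M+4) = 3 × 0.5721^1 × 0.4279^2 = 0.314252
P(M+6) = 0.4279^3 = 0.078348
The M+2 peak is largest (0.420153); scaling to 100 gives 44.57 : 100.00 : 74.79 : 18.65.

44.57 : 100.00 : 74.79 : 18.65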